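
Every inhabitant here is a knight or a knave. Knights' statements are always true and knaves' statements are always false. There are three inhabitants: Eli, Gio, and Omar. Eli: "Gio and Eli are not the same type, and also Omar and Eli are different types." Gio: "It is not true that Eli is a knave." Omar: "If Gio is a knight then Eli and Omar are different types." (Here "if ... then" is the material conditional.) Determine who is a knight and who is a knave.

Since Eli is a knave, "Gio and Eli are not the same type, and also Omar and Eli are different types" needs to be False, which holds.
Since Gio is a knave, "it is not true that Eli is a knave" needs to be False, which holds.
Omar is a knight, so "if Gio is a knight then Eli and Omar are different types" must be true — and it is.

Knights: Omar. Knaves: Eli and Gio.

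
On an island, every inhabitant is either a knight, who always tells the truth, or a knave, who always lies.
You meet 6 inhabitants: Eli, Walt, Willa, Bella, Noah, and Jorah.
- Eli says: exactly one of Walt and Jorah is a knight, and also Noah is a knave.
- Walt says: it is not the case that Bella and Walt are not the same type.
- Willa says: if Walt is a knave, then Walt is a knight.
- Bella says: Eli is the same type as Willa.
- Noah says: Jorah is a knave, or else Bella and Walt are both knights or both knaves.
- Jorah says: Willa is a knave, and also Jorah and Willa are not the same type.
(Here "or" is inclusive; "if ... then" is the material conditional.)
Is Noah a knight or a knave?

Noah is a knight.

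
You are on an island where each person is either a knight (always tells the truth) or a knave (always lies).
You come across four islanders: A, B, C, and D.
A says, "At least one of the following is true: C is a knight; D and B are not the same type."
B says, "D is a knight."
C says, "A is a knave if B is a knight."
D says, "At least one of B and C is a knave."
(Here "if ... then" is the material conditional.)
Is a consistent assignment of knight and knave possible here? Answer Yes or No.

No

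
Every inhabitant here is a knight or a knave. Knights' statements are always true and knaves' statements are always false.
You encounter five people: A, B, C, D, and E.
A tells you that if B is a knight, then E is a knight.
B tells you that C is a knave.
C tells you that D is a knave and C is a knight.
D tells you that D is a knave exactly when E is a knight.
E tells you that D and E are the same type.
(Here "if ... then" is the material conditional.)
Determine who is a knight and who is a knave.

A is a knave, B is a knight, C is a knave, D is a knight, and E is a knave.

A is a knave, so "if B is a knight, then E is a knight" must be False — and it is.
As a knight, B's statement "C is a knave" should be true; it is.
As a knave, C's statement "D is a knave and C is a knight" should be False; it is.
D is a knight, and the claim "D is a knave exactly when E is a knight" is indeed true.
E (knave): "D and E are the same type" — False. ✓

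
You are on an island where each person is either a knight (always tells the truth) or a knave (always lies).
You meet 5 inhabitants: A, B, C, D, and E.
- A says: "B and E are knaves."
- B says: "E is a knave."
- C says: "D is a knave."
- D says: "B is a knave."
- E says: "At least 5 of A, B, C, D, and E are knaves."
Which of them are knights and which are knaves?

Knights: B and C. Knaves: A, D, and E.

Suppose A is a knight. Then A's statement "B and E are knaves" would have to be true. Checking the 16 ways to assign the others, none is consistent with every speaker.
(For instance, with B=knight, C=knight, D=knave, E=knave, A's claim "B and E are knaves" comes out false where it would need to be true.)
So A must be a knave, making "B and E are knaves" false. Taking A=knave, B=knight, C=knight, D=knave, E=knave, each remaining statement checks out:
  B (knight): "E is a knave" — true. ✓
  C (knight): "D is a knave" — true. ✓
  D (knave): "B is a knave" — false. ✓
  E (knave): "at least 5 of A, B, C, D, and E are knaves" — false. ✓
This is the unique consistent assignment.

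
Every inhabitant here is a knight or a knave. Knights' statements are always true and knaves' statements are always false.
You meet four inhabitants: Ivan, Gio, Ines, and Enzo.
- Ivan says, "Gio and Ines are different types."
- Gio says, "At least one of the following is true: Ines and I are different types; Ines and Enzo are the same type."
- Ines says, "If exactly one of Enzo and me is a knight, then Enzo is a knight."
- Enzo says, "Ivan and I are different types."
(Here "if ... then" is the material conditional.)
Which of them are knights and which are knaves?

Knights: Gio, Ines, and Enzo. Knaves: Ivan.

Since Ivan is a knave, "Gio and Ines are different types" needs to be false, which holds.
Gio (knight): "at least one of the following is true: Ines and I are different types; Ines and Enzo are the same type" — true. ✓
Ines (knight): "if exactly one of Enzo and me is a knight, then Enzo is a knight" — true. ✓
Enzo is a knight; "Ivan and I are different types" is true, as required.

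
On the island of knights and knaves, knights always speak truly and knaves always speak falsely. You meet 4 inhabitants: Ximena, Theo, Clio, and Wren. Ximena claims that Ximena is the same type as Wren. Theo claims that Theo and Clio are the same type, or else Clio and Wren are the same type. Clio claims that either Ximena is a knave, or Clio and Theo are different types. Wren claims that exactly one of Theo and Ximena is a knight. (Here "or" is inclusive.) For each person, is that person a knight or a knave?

Ximena is a knave, Theo is a knight, Clio is a knight, and Wren is a knight.

Ximena (knave): "Ximena is the same type as Wren" — false. ✓
Theo is a knight, so "Theo and Clio are the same type, or else Clio and Wren are the same type" must be True — and it is.
Clio is a knight, so "either Ximena is a knave, or Clio and Theo are different types" must be True — and it is.
Wren is a knight, so "exactly one of Theo and Ximena is a knight" must be True — and it is.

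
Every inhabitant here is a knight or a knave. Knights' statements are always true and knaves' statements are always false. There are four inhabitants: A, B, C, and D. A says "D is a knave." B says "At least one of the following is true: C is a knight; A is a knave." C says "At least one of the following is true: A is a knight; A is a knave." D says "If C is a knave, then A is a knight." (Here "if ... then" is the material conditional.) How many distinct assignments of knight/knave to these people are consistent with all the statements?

1

Consistent assignments:
  A=knave, B=knight, C=knight, D=knight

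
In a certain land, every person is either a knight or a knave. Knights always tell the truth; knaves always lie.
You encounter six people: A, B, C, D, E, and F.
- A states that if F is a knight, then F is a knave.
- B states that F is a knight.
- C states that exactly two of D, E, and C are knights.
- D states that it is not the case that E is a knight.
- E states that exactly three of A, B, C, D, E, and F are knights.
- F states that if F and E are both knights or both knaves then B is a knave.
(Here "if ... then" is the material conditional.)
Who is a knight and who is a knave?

A is a knave, B is a knight, C is a knight, D is a knight, E is a knave, and F is a knight.

A is a knave, so "if F is a knight, then F is a knave" must be false — and it is.
B is a knight, so "F is a knight" must be True — and it is.
C is a knight; "exactly two of D, E, and C are knights" is True, as required.
As a knight, D's statement "it is not the case that E is a knight" should be True; it is.
E is a knave, and the claim "exactly three of A, B, C, D, E, and F are knights" is indeed false.
As a knight, F's statement "if F and E are both knights or both knaves then B is a knave" should be True; it is.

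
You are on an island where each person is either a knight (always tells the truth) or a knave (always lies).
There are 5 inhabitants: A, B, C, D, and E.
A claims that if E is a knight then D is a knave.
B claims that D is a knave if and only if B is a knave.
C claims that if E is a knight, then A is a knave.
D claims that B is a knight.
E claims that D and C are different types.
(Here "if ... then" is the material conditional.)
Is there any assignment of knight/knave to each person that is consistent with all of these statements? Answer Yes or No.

Yes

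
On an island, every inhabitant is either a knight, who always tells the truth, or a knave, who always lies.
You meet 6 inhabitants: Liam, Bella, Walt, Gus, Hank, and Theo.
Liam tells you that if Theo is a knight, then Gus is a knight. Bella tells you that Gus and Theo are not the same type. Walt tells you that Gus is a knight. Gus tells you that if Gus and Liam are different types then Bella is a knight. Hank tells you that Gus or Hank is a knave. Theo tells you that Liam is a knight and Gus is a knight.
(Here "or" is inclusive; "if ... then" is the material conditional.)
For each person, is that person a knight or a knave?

As a knight, Liam's statement "if Theo is a knight, then Gus is a knight" should be True; it is.
Bella (knave): "Gus and Theo are not the same type" — False. ✓
Walt is a knave, so "Gus is a knight" must be False — and it is.
Gus is a knave, so "if Gus and Liam are different types then Bella is a knight" must be False — and it is.
As a knight, Hank's statement "Gus or Hank is a knave" should be True; it is.
Since Theo is a knave, "Liam is a knight and Gus is a knight" needs to be False, which holds.

Knights: Liam and Hank. Knaves: Bella, Walt, Gus, and Theo.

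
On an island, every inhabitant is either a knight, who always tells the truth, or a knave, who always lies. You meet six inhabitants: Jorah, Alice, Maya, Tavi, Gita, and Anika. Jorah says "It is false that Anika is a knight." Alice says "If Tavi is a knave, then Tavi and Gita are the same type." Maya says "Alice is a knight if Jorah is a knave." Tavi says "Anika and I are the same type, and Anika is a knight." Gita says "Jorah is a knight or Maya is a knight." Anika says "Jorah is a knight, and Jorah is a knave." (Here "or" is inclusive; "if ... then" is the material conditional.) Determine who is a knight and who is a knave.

Jorah is a knight, Alice is a knave, Maya is a knight, Tavi is a knave, Gita is a knight, and Anika is a knave.

Since Jorah is a knight, "it is false that Anika is a knight" needs to be true, which holds.
Alice is a knave; "if Tavi is a knave, then Tavi and Gita are the same type" is False, as required.
Maya is a knight, so "Alice is a knight if Jorah is a knave" must be true — and it is.
Tavi is a knave; "Anika and I are the same type, and Anika is a knight" is False, as required.
Gita is a knight, and the claim "Jorah is a knight or Maya is a knight" is indeed true.
Anika (knave): "Jorah is a knight, and Jorah is a knave" — False. ✓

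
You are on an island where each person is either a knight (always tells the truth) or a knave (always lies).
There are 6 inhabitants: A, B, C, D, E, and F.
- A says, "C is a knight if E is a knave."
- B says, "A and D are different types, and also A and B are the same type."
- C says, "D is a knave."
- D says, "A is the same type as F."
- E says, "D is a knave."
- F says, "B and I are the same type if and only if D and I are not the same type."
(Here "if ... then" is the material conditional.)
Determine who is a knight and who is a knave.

Knights: A, C, and E. Knaves: B, D, and F.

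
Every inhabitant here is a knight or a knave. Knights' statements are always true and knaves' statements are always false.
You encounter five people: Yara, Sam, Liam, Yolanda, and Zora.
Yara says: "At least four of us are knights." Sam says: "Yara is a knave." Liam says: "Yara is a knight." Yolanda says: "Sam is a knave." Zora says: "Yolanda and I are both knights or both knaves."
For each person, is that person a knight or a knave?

Since Yara is a knight, "at least four of us are knights" needs to be true, which holds.
Sam is a knave, so "Yara is a knave" must be false — and it is.
Liam is a knight; "Yara is a knight" is true, as required.
Yolanda is a knight, so "Sam is a knave" must be true — and it is.
As a knight, Zora's statement "Yolanda and I are both knights or both knaves" should be true; it is.

Yara is a knight, Sam is a knave, Liam is a knight, Yolanda is a knight, and Zora is a knight.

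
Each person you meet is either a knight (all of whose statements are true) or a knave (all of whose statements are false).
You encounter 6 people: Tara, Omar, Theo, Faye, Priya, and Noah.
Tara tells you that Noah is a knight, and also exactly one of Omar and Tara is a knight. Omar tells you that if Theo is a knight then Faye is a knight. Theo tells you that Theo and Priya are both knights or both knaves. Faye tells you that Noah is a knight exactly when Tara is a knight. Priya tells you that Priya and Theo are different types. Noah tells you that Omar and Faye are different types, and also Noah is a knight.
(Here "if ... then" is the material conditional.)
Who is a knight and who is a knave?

Knights: Omar, Faye, and Priya. Knaves: Tara, Theo, and Noah.

Tara is a knave; "Noah is a knight, and also exactly one of Omar and Tara is a knight" is false, as required.
Omar is a knight, and the claim "if Theo is a knight then Faye is a knight" is indeed True.
Theo is a knave, and the claim "Theo and Priya are both knights or both knaves" is indeed false.
Faye (knight): "Noah is a knight exactly when Tara is a knight" — True. ✓
As a knight, Priya's statement "Priya and Theo are different types" should be True; it is.
Noah is a knave, so "Omar and Faye are different types, and also Noah is a knight" must be false — and it is.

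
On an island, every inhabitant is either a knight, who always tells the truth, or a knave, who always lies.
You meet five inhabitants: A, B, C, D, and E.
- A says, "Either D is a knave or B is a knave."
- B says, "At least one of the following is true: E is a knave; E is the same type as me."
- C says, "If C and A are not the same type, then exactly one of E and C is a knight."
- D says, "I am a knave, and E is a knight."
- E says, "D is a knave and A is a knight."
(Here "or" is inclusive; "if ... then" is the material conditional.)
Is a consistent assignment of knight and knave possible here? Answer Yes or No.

No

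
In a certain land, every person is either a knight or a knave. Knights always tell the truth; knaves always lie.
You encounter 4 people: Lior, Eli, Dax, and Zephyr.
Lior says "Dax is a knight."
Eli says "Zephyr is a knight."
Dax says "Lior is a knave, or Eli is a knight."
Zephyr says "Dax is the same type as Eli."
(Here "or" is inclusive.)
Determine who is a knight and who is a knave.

Knights: Lior, Eli, Dax, and Zephyr. Knaves: none.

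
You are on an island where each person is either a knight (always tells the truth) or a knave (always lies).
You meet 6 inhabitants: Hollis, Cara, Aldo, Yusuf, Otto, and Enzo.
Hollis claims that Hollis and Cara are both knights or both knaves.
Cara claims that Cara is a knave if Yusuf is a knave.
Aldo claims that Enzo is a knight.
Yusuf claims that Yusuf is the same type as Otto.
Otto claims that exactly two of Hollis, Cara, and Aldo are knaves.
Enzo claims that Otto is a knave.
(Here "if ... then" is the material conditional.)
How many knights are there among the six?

3

The unique consistent assignment is Hollis=knave, Cara=knight, Aldo=knave, Yusuf=knight, Otto=knight, Enzo=knave.
That has 3 knights.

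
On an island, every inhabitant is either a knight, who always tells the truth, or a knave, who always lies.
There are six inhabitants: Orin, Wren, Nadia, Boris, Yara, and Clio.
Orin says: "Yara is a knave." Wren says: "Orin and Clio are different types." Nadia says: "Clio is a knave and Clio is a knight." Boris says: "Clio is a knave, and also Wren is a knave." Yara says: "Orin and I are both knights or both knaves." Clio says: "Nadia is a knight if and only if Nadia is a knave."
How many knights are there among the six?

The unique consistent assignment is Orin=knight, Wren=knight, Nadia=knave, Boris=knave, Yara=knave, Clio=knave.
That has 2 knights.

2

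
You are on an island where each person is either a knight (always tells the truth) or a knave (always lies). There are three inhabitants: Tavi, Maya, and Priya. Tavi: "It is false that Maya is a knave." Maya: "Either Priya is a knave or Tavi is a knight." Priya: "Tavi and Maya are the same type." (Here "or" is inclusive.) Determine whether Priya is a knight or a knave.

Priya is a knight.

Consistent assignments: {Tavi=knight, Maya=knight, Priya=knight}; {Tavi=knave, Maya=knave, Priya=knight}
In every consistent assignment, Priya is a knight.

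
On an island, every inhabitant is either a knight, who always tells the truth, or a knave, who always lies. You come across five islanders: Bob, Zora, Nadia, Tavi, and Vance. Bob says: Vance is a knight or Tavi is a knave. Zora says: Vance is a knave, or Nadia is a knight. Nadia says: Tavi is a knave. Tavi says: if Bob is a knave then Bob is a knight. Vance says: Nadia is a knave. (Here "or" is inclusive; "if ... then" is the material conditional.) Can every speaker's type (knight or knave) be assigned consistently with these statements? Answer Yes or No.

Yes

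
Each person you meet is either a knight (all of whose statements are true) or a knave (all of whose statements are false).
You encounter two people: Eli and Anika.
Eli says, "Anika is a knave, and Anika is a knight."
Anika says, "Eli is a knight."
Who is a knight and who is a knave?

Eli is a knave and Anika is a knave.

Suppose Eli is a knight. Then Eli's statement "Anika is a knave, and Anika is a knight" would have to be true. Checking the 2 ways to assign the others, none is consistent with every speaker.
(For instance, with Anika=knave, Eli's claim "Anika is a knave, and Anika is a knight" comes out false where it would need to be true.)
So Eli must be a knave, making "Anika is a knave, and Anika is a knight" false. Taking Eli=knave, Anika=knave, each remaining statement checks out:
  Anika (knave): "Eli is a knight" — false. ✓
This is the unique consistent assignment.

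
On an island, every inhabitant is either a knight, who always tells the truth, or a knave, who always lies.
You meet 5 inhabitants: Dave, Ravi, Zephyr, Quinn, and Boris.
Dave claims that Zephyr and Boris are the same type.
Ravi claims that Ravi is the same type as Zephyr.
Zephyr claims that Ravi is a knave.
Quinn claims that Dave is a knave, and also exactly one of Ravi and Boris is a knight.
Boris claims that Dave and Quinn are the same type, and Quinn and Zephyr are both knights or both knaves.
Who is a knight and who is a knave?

Suppose Dave is a knight. Then Dave's statement "Zephyr and Boris are the same type" would have to be true. Checking the 16 ways to assign the others, none is consistent with every speaker.
(For instance, with Ravi=knave, Zephyr=knight, Quinn=knave, Boris=knave, Dave's claim "Zephyr and Boris are the same type" comes out false where it would need to be true.)
So Dave must be a knave, making "Zephyr and Boris are the same type" false. Taking Dave=knave, Ravi=knave, Zephyr=knight, Quinn=knave, Boris=knave, each remaining statement checks out:
  Ravi (knave): "Ravi is the same type as Zephyr" — false. ✓
  Zephyr (knight): "Ravi is a knave" — true. ✓
  Quinn (knave): "Dave is a knave, and also exactly one of Ravi and Boris is a knight" — false. ✓
  Boris (knave): "Dave and Quinn are the same type, and Quinn and Zephyr are both knights or both knaves" — false. ✓
This is the unique consistent assignment.

Dave is a knave, Ravi is a knave, Zephyr is a knight, Quinn is a knave, and Boris is a knave.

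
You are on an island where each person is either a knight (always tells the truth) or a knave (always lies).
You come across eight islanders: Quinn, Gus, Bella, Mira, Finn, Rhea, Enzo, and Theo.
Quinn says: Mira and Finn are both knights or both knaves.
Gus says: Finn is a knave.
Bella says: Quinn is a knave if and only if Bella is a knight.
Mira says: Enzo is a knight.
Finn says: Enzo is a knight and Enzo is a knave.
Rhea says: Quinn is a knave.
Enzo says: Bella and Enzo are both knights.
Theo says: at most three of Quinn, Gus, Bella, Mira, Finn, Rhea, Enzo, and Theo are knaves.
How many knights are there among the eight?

6

The unique consistent assignment is Quinn=knave, Gus=knight, Bella=knight, Mira=knight, Finn=knave, Rhea=knight, Enzo=knight, Theo=knight.
That has 6 knights.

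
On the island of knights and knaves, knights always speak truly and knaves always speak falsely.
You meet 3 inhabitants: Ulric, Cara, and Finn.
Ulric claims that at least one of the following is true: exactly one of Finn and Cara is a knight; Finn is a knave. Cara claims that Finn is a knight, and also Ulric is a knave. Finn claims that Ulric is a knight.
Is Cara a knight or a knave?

Consistent assignments: {Ulric=knight, Cara=knave, Finn=knight}
In every consistent assignment, Cara is a knave.

Cara is a knave.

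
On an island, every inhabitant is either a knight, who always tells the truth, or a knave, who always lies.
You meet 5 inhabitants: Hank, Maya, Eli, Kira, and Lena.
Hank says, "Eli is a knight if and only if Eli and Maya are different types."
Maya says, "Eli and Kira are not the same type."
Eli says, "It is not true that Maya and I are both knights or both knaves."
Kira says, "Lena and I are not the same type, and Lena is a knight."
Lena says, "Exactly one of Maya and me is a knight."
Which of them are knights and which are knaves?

Hank is a knight, Maya is a knave, Eli is a knave, Kira is a knave, and Lena is a knave.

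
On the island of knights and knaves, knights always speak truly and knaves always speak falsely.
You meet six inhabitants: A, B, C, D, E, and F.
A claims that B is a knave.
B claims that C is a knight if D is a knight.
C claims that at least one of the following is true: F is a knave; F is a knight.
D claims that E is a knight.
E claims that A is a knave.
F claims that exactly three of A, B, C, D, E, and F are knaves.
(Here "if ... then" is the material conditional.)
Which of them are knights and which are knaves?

Since A is a knave, "B is a knave" needs to be false, which holds.
B is a knight, and the claim "C is a knight if D is a knight" is indeed true.
C is a knight, and the claim "at least one of the following is true: F is a knave; F is a knight" is indeed true.
Since D is a knight, "E is a knight" needs to be true, which holds.
E is a knight, and the claim "A is a knave" is indeed true.
F (knave): "exactly three of A, B, C, D, E, and F are knaves" — false. ✓

Knights: B, C, D, and E. Knaves: A and F.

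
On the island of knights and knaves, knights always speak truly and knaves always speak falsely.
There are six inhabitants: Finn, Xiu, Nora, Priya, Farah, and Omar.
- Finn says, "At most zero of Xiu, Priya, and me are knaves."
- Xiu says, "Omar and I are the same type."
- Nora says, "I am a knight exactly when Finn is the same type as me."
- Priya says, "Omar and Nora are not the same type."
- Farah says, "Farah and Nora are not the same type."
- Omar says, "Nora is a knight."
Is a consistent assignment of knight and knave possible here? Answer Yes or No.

Checking all 64 assignments, each has at least one speaker whose statement's truth value contradicts their type.

No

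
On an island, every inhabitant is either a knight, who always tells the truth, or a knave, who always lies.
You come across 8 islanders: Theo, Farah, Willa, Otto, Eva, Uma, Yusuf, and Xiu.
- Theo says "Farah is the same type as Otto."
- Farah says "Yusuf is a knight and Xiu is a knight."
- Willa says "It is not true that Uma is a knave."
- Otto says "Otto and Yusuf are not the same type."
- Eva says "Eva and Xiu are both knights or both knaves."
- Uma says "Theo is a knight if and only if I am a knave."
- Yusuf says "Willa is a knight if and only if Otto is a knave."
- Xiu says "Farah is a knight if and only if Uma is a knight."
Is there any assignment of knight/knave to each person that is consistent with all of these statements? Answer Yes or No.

No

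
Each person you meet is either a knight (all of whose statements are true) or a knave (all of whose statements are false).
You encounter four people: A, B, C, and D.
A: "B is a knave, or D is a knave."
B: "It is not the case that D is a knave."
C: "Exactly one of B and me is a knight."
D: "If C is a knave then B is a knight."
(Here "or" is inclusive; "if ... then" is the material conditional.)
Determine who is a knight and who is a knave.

Knights: A. Knaves: B, C, and D.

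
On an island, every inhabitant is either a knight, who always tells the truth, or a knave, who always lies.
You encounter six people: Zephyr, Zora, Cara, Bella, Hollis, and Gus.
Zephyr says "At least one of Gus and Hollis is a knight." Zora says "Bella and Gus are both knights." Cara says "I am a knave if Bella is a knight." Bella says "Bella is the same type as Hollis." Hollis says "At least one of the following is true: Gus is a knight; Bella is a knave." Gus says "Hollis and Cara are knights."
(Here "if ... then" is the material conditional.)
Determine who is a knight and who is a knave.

Zephyr is a knight, Zora is a knave, Cara is a knight, Bella is a knave, Hollis is a knight, and Gus is a knight.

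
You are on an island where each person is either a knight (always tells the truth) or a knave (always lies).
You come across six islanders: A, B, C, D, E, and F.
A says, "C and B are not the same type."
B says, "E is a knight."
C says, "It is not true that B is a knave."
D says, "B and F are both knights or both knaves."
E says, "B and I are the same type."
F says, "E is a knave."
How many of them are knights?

3

The unique consistent assignment is A=knave, B=knight, C=knight, D=knave, E=knight, F=knave.
That has 3 knights.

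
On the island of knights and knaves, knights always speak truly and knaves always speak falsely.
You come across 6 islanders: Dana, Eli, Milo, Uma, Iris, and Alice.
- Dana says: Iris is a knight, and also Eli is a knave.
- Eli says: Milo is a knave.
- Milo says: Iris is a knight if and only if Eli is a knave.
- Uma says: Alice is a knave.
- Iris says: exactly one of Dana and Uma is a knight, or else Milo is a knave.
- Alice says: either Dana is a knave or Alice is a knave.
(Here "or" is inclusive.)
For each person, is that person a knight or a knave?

Dana is a knave, and the claim "Iris is a knight, and also Eli is a knave" is indeed false.
As a knight, Eli's statement "Milo is a knave" should be True; it is.
Since Milo is a knave, "Iris is a knight if and only if Eli is a knave" needs to be false, which holds.
As a knave, Uma's statement "Alice is a knave" should be false; it is.
As a knight, Iris's statement "exactly one of Dana and Uma is a knight, or else Milo is a knave" should be True; it is.
Alice is a knight; "either Dana is a knave or Alice is a knave" is True, as required.

Knights: Eli, Iris, and Alice. Knaves: Dana, Milo, and Uma.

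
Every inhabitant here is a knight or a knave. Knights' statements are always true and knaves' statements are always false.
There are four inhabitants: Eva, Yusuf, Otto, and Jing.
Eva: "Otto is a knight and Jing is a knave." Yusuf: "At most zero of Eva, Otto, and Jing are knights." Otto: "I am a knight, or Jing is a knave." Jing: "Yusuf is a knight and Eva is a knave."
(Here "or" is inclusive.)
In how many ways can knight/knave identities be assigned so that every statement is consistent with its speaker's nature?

1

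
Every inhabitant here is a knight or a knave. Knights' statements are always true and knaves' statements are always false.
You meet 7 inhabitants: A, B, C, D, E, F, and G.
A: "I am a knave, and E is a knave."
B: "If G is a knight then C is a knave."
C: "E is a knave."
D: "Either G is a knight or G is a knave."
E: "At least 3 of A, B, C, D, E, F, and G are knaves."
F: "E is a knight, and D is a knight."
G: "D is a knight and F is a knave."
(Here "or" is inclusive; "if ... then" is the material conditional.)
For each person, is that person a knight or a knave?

A is a knave, B is a knight, C is a knave, D is a knight, E is a knight, F is a knight, and G is a knave.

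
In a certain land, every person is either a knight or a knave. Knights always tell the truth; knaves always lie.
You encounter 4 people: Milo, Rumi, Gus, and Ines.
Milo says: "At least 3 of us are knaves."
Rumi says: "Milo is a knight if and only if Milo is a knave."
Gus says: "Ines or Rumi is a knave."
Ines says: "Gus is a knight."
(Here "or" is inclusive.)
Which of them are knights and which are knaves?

Milo is a knave, Rumi is a knave, Gus is a knight, and Ines is a knight.

As a knave, Milo's statement "at least 3 of us are knaves" should be false; it is.
Rumi is a knave; "Milo is a knight if and only if Milo is a knave" is false, as required.
As a knight, Gus's statement "Ines or Rumi is a knave" should be true; it is.
Ines (knight): "Gus is a knight" — true. ✓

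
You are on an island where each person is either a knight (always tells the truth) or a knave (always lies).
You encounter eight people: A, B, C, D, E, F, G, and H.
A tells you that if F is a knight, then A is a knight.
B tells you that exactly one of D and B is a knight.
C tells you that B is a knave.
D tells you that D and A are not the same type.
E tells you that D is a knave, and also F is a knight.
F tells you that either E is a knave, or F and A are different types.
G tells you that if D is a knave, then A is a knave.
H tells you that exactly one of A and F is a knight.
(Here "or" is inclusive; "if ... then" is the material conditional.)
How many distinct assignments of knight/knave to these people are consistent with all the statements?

2

Consistent assignments:
  A=knave, B=knight, C=knave, D=knave, E=knight, F=knight, G=knight, H=knight
  A=knave, B=knave, C=knight, D=knave, E=knight, F=knight, G=knight, H=knight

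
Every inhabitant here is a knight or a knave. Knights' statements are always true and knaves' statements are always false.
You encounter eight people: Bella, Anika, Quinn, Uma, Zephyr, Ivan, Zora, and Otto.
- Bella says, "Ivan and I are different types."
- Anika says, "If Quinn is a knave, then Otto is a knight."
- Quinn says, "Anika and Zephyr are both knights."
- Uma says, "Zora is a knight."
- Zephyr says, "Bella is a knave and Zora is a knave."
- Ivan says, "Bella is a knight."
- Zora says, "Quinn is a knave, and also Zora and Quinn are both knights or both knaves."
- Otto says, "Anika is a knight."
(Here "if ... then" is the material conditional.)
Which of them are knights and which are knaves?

Bella is a knave, so "Ivan and I are different types" must be False — and it is.
Since Anika is a knight, "if Quinn is a knave, then Otto is a knight" needs to be True, which holds.
Since Quinn is a knight, "Anika and Zephyr are both knights" needs to be True, which holds.
As a knave, Uma's statement "Zora is a knight" should be False; it is.
Zephyr (knight): "Bella is a knave and Zora is a knave" — True. ✓
Ivan (knave): "Bella is a knight" — False. ✓
Zora is a knave, so "Quinn is a knave, and also Zora and Quinn are both knights or both knaves" must be False — and it is.
Otto is a knight, and the claim "Anika is a knight" is indeed True.

Knights: Anika, Quinn, Zephyr, and Otto. Knaves: Bella, Uma, Ivan, and Zora.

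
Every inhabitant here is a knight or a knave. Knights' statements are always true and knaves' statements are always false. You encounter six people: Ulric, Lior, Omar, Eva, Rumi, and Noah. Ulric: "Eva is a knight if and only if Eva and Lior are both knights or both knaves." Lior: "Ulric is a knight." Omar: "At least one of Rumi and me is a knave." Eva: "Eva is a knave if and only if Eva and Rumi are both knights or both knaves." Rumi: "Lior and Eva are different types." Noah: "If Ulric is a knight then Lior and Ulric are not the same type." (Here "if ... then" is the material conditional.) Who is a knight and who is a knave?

Ulric is a knight, Lior is a knight, Omar is a knight, Eva is a knight, Rumi is a knave, and Noah is a knave.

Ulric is a knight, and the claim "Eva is a knight if and only if Eva and Lior are both knights or both knaves" is indeed True.
Lior is a knight, so "Ulric is a knight" must be True — and it is.
Omar (knight): "at least one of Rumi and me is a knave" — True. ✓
Since Eva is a knight, "Eva is a knave if and only if Eva and Rumi are both knights or both knaves" needs to be True, which holds.
Rumi is a knave, so "Lior and Eva are different types" must be false — and it is.
Since Noah is a knave, "if Ulric is a knight then Lior and Ulric are not the same type" needs to be false, which holds.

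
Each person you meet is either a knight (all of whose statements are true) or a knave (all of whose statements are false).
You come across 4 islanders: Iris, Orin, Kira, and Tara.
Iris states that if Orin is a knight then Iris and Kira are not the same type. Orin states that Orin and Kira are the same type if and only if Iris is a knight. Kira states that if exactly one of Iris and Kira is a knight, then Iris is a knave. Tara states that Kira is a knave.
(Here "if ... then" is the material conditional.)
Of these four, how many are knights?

2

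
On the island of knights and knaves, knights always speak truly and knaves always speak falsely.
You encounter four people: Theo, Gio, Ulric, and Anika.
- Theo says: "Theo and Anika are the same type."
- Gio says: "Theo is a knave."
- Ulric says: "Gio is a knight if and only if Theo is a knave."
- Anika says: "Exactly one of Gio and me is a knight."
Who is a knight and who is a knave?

Suppose Theo is a knave. Then Theo's statement "Theo and Anika are the same type" would have to be false. Checking the 8 ways to assign the others, none is consistent with every speaker.
(For instance, with Gio=knave, Ulric=knight, Anika=knight, Gio's claim "Theo is a knave" comes out true where it would need to be false.)
So Theo must be a knight, making "Theo and Anika are the same type" true. Taking Theo=knight, Gio=knave, Ulric=knight, Anika=knight, each remaining statement checks out:
  Gio (knave): "Theo is a knave" — false. ✓
  Ulric (knight): "Gio is a knight if and only if Theo is a knave" — true. ✓
  Anika (knight): "exactly one of Gio and me is a knight" — true. ✓
This is the unique consistent assignment.

Theo is a knight, Gio is a knave, Ulric is a knight, and Anika is a knight.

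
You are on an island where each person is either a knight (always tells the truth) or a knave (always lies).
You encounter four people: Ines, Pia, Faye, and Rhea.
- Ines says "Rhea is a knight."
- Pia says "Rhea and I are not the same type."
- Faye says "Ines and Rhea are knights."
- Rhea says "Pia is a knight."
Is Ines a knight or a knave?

Ines is a knave.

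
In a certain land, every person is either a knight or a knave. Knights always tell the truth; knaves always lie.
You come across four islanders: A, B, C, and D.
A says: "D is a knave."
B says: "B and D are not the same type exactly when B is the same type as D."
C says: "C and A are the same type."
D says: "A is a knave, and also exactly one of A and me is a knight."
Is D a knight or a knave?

D is a knave.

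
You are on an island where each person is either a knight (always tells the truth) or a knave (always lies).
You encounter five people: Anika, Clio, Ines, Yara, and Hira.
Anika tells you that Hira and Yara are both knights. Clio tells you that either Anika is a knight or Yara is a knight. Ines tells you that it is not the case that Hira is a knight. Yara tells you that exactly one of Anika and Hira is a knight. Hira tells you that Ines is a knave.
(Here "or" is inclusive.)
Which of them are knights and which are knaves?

Knights: Ines. Knaves: Anika, Clio, Yara, and Hira.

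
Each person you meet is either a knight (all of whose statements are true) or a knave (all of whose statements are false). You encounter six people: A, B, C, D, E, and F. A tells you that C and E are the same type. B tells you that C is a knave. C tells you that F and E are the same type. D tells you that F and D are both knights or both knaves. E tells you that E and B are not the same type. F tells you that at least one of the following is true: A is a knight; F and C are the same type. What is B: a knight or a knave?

B is a knave.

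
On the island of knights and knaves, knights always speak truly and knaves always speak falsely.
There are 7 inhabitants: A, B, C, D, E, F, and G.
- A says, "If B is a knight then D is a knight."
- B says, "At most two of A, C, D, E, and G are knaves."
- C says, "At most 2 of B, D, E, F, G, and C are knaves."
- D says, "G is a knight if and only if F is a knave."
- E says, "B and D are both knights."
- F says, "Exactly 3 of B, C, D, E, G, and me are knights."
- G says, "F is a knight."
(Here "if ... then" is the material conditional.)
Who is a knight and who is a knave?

A is a knight; "if B is a knight then D is a knight" is true, as required.
B (knave): "at most two of A, C, D, E, and G are knaves" — False. ✓
C is a knave, and the claim "at most 2 of B, D, E, F, G, and C are knaves" is indeed False.
Since D is a knave, "G is a knight if and only if F is a knave" needs to be False, which holds.
E is a knave; "B and D are both knights" is False, as required.
As a knave, F's statement "exactly 3 of B, C, D, E, G, and me are knights" should be False; it is.
As a knave, G's statement "F is a knight" should be False; it is.

A is a knight, B is a knave, C is a knave, D is a knave, E is a knave, F is a knave, and G is a knave.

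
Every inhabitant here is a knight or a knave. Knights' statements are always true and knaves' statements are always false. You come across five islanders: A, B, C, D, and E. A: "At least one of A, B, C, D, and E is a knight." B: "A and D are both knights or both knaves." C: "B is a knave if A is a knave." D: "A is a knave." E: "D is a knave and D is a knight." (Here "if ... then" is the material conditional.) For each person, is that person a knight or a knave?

Suppose A is a knave. Then A's statement "at least one of A, B, C, D, and E is a knight" would have to be false. Checking the 16 ways to assign the others, none is consistent with every speaker.
(For instance, with B=knave, C=knight, D=knave, E=knave, A's claim "at least one of A, B, C, D, and E is a knight" comes out true where it would need to be false.)
So A must be a knight, making "at least one of A, B, C, D, and E is a knight" true. Taking A=knight, B=knave, C=knight, D=knave, E=knave, each remaining statement checks out:
  B (knave): "A and D are both knights or both knaves" — false. ✓
  C (knight): "B is a knave if A is a knave" — true. ✓
  D (knave): "A is a knave" — false. ✓
  E (knave): "D is a knave and D is a knight" — false. ✓
This is the unique consistent assignment.

A is a knight, B is a knave, C is a knight, D is a knave, and E is a knave.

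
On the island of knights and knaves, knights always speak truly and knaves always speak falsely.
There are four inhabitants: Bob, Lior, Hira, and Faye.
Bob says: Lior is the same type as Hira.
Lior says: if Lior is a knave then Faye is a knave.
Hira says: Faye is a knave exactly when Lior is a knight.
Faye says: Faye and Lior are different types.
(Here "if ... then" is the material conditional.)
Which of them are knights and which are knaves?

Bob (knave): "Lior is the same type as Hira" — false. ✓
As a knave, Lior's statement "if Lior is a knave then Faye is a knave" should be false; it is.
As a knight, Hira's statement "Faye is a knave exactly when Lior is a knight" should be true; it is.
As a knight, Faye's statement "Faye and Lior are different types" should be true; it is.

Bob is a knave, Lior is a knave, Hira is a knight, and Faye is a knight.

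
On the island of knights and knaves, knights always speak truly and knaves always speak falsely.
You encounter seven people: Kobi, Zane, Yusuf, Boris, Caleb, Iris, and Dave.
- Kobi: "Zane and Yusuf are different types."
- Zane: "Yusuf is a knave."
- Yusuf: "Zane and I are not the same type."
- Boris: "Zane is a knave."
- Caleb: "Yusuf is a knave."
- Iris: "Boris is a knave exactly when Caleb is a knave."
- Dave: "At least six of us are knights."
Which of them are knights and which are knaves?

Knights: Kobi, Yusuf, and Boris. Knaves: Zane, Caleb, Iris, and Dave.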